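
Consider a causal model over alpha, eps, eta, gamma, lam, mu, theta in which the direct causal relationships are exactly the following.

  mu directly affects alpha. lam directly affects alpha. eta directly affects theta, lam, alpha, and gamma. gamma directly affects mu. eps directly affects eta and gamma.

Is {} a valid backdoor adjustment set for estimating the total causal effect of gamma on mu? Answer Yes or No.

Backdoor paths from gamma to mu (paths whose first edge points into gamma):
  P1: gamma <- eps -> eta -> lam -> alpha <- mu
  P2: gamma <- eps -> eta -> alpha <- mu
  P3: gamma <- eta -> lam -> alpha <- mu
  P4: gamma <- eta -> alpha <- mu
Condition 1 (no descendant of gamma in the set): holds — descendants of gamma are {alpha, mu}; none are in {}.
Condition 2 (every backdoor path blocked by {}):
  P1: blocked at collider alpha (neither it nor any descendant is in the conditioning set).
  P2: blocked at collider alpha (neither it nor any descendant is in the conditioning set).
  P3: blocked at collider alpha (neither it nor any descendant is in the conditioning set).
  P4: blocked at collider alpha (neither it nor any descendant is in the conditioning set).
{} satisfies the backdoor criterion.

Yes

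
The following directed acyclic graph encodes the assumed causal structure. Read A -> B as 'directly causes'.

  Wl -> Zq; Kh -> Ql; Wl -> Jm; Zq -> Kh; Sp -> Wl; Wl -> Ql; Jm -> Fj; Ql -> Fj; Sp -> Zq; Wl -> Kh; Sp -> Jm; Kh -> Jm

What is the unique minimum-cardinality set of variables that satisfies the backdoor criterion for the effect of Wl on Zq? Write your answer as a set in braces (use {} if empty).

Variables eligible for adjustment (non-descendants of Wl, excluding Wl and Zq): {Sp}.
Backdoor paths from Wl to Zq:
  P1: Wl <- Sp -> Zq
  P2: Wl <- Sp -> Jm <- Kh <- Zq
  P3: Wl <- Sp -> Jm -> Fj <- Ql <- Kh <- Zq
The empty set is not sufficient: P1 (Wl <- Sp -> Zq) has no collider blocking it and no conditioned non-collider, so it is open.
Try {Sp}:
  P1: blocked at fork node Sp ∈ conditioning set.
  P2: blocked at fork node Sp ∈ conditioning set.
  P3: blocked at fork node Sp ∈ conditioning set.
{Sp} contains no descendant of Wl and blocks every backdoor path.
{Sp} is the unique smallest valid adjustment set.

{Sp}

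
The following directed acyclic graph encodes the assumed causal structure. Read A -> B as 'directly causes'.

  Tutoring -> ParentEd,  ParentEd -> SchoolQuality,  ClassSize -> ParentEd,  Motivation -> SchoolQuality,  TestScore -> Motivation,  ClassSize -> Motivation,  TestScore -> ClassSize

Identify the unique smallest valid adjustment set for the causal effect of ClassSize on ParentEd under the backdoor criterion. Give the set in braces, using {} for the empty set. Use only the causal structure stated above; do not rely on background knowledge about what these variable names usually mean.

Variables eligible for adjustment (non-descendants of ClassSize, excluding ClassSize and ParentEd): {TestScore, Tutoring}.
Backdoor paths from ClassSize to ParentEd:
  P1: ClassSize <- TestScore -> Motivation -> SchoolQuality <- ParentEd
Each backdoor path contains an unconditioned collider, so every path is already blocked with the empty conditioning set:
  P1: blocked at collider SchoolQuality (neither it nor any descendant is in the conditioning set).
The empty set is therefore the unique smallest valid set.

{}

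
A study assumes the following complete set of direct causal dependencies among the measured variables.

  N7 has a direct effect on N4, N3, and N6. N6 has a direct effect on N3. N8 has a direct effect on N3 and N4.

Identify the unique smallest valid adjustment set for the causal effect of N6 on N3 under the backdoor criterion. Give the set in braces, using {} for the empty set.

{N7}

Variables eligible for adjustment (non-descendants of N6, excluding N6 and N3): {N4, N7, N8}.
Backdoor paths from N6 to N3:
  P1: N6 <- N7 -> N4 <- N8 -> N3
  P2: N6 <- N7 -> N3
The empty set is not sufficient: P2 (N6 <- N7 -> N3) has no collider blocking it and no conditioned non-collider, so it is open.
Try {N7}:
  P1: blocked at fork node N7 ∈ conditioning set.
  P2: blocked at fork node N7 ∈ conditioning set.
{N7} contains no descendant of N6 and blocks every backdoor path.
No other singleton works — e.g. {N8} leaves P2 open — so {N7} is the unique smallest valid adjustment set.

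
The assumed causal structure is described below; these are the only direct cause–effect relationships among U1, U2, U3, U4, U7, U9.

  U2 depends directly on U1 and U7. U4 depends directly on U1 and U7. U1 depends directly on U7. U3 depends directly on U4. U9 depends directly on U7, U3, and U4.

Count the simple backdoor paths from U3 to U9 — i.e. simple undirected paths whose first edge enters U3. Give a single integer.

4

A backdoor path from U3 to U9 is any simple undirected path whose first edge points into U3 (i.e. leaves U3 via a parent).
Parents of U3: {U4}.
Enumerating:
  P1: U3 <- U4 <- U7 -> U9
  P2: U3 <- U4 <- U1 <- U7 -> U9
  P3: U3 <- U4 <- U1 -> U2 <- U7 -> U9
  P4: U3 <- U4 -> U9
That exhausts the simple backdoor paths. Count: 4.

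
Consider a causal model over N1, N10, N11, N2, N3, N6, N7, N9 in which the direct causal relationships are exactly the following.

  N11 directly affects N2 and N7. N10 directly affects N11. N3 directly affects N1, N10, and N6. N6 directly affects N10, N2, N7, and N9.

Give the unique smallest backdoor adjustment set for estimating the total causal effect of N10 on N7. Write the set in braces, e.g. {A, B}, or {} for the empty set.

{N6}

Variables eligible for adjustment (non-descendants of N10, excluding N10 and N7): {N1, N3, N6, N9}.
Backdoor paths from N10 to N7:
  P1: N10 <- N3 -> N6 -> N2 <- N11 -> N7
  P2: N10 <- N3 -> N6 -> N7
  P3: N10 <- N6 -> N2 <- N11 -> N7
  P4: N10 <- N6 -> N7
The empty set is not sufficient: P2 (N10 <- N3 -> N6 -> N7) has no collider blocking it and no conditioned non-collider, so it is open.
Try {N6}:
  P1: blocked at chain node N6 ∈ conditioning set.
  P2: blocked at chain node N6 ∈ conditioning set.
  P3: blocked at fork node N6 ∈ conditioning set.
  P4: blocked at fork node N6 ∈ conditioning set.
{N6} contains no descendant of N10 and blocks every backdoor path.
No other singleton works — e.g. {N3} leaves P4 open — so {N6} is the unique smallest valid adjustment set.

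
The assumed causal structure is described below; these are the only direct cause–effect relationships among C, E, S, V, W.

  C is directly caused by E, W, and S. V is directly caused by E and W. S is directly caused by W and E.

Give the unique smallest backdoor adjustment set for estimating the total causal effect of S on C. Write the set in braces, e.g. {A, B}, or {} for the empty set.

Variables eligible for adjustment (non-descendants of S, excluding S and C): {E, V, W}.
Backdoor paths from S to C:
  P1: S <- E -> C
  P2: S <- E -> V <- W -> C
  P3: S <- W -> C
  P4: S <- W -> V <- E -> C
The empty set is not sufficient: P1 (S <- E -> C) has no collider blocking it and no conditioned non-collider, so it is open.
Try {E, W}:
  P1: blocked at fork node E ∈ conditioning set.
  P2: blocked at fork node E ∈ conditioning set.
  P3: blocked at fork node W ∈ conditioning set.
  P4: blocked at fork node W ∈ conditioning set.
{E, W} contains no descendant of S and blocks every backdoor path.
Every element of {E, W} is needed (dropping E leaves P1 open; dropping W leaves P3 open), so no proper subset is valid.
Among all size-2 subsets of the eligible variables, only {E, W} blocks every backdoor path, so it is the unique smallest valid adjustment set.

{E, W}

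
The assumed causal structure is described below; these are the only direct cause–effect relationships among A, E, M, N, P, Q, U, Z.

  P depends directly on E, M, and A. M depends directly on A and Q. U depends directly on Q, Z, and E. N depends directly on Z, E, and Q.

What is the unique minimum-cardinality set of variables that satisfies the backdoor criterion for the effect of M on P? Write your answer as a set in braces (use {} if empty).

{A}

Variables eligible for adjustment (non-descendants of M, excluding M and P): {A, E, N, Q, U, Z}.
Backdoor paths from M to P:
  P1: M <- A -> P
  P2: M <- Q -> U <- Z -> N <- E -> P
  P3: M <- Q -> U <- E -> P
  P4: M <- Q -> N <- Z -> U <- E -> P
  P5: M <- Q -> N <- E -> P
The empty set is not sufficient: P1 (M <- A -> P) has no collider blocking it and no conditioned non-collider, so it is open.
Try {A}:
  P1: blocked at fork node A ∈ conditioning set.
  P2: blocked at collider U (neither it nor any descendant is in the conditioning set).
  P3: blocked at collider U (neither it nor any descendant is in the conditioning set).
  P4: blocked at collider N (neither it nor any descendant is in the conditioning set).
  P5: blocked at collider N (neither it nor any descendant is in the conditioning set).
{A} contains no descendant of M and blocks every backdoor path.
No other singleton works — e.g. {Q} leaves P1 open — so {A} is the unique smallest valid adjustment set.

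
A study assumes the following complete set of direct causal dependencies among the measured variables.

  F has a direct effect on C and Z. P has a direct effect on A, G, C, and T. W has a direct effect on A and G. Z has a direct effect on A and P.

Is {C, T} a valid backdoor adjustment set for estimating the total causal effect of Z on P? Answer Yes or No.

No

Backdoor paths from Z to P (paths whose first edge points into Z):
  P1: Z <- F -> C <- P
Condition 1 (no descendant of Z in the set): FAILS — C and T are descendants of Z.
Condition 2 (every backdoor path blocked by {C, T}):
  P1: open — collider(s) C are conditioned on (or have a conditioned descendant) and no non-collider on the path is in the set.
{C, T} does not satisfy the backdoor criterion.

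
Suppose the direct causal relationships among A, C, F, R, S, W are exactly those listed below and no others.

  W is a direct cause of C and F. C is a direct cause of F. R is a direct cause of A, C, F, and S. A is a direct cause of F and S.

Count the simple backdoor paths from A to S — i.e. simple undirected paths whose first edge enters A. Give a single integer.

A backdoor path from A to S is any simple undirected path whose first edge points into A (i.e. leaves A via a parent).
Parents of A: {R}.
Enumerating:
  P1: A <- R -> S
That exhausts the simple backdoor paths. Count: 1.

1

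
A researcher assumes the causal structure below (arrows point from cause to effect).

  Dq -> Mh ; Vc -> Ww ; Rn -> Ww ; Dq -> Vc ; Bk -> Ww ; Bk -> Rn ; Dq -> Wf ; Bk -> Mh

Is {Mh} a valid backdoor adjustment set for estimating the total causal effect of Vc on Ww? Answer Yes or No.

Backdoor paths from Vc to Ww (paths whose first edge points into Vc):
  P1: Vc <- Dq -> Mh <- Bk -> Rn -> Ww
  P2: Vc <- Dq -> Mh <- Bk -> Ww
Condition 1 (no descendant of Vc in the set): holds — descendants of Vc are {Ww}; none are in {Mh}.
Condition 2 (every backdoor path blocked by {Mh}):
  P1: open — collider(s) Mh are conditioned on (or have a conditioned descendant) and no non-collider on the path is in the set.
  P2: open — collider(s) Mh are conditioned on (or have a conditioned descendant) and no non-collider on the path is in the set.
{Mh} does not satisfy the backdoor criterion.

No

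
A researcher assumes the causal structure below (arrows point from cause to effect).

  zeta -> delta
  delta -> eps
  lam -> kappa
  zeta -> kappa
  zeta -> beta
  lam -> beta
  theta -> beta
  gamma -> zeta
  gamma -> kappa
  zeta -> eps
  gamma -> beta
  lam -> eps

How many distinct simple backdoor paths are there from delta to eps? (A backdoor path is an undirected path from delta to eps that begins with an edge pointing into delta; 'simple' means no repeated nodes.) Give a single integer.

7

A backdoor path from delta to eps is any simple undirected path whose first edge points into delta (i.e. leaves delta via a parent).
Parents of delta: {zeta}.
Enumerating:
  P1: delta <- zeta <- gamma -> kappa <- lam -> eps
  P2: delta <- zeta <- gamma -> beta <- lam -> eps
  P3: delta <- zeta -> kappa <- gamma -> beta <- lam -> eps
  P4: delta <- zeta -> kappa <- lam -> eps
  P5: delta <- zeta -> beta <- gamma -> kappa <- lam -> eps
  P6: delta <- zeta -> beta <- lam -> eps
  P7: delta <- zeta -> eps
That exhausts the simple backdoor paths. Count: 7.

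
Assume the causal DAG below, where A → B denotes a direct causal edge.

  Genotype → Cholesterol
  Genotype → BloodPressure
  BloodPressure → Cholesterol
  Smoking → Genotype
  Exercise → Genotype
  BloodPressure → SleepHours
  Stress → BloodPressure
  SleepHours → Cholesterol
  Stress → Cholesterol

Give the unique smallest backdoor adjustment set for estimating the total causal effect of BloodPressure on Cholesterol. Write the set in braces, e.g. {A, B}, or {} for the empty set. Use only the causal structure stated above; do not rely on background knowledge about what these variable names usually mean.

{Genotype, Stress}

Variables eligible for adjustment (non-descendants of BloodPressure, excluding BloodPressure and Cholesterol): {Exercise, Genotype, Smoking, Stress}.
Backdoor paths from BloodPressure to Cholesterol:
  P1: BloodPressure <- Genotype -> Cholesterol
  P2: BloodPressure <- Stress -> Cholesterol
The empty set is not sufficient: P1 (BloodPressure <- Genotype -> Cholesterol) has no collider blocking it and no conditioned non-collider, so it is open.
Try {Genotype, Stress}:
  P1: blocked at fork node Genotype ∈ conditioning set.
  P2: blocked at fork node Stress ∈ conditioning set.
{Genotype, Stress} contains no descendant of BloodPressure and blocks every backdoor path.
Every element of {Genotype, Stress} is needed (dropping Genotype leaves P1 open; dropping Stress leaves P2 open), so no proper subset is valid.
Among all size-2 subsets of the eligible variables, only {Genotype, Stress} blocks every backdoor path, so it is the unique smallest valid adjustment set.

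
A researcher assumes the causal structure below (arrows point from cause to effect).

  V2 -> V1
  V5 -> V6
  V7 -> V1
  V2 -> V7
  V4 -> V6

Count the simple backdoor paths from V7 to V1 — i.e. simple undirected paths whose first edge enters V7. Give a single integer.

A backdoor path from V7 to V1 is any simple undirected path whose first edge points into V7 (i.e. leaves V7 via a parent).
Parents of V7: {V2}.
Enumerating:
  P1: V7 <- V2 -> V1
That exhausts the simple backdoor paths. Count: 1.

1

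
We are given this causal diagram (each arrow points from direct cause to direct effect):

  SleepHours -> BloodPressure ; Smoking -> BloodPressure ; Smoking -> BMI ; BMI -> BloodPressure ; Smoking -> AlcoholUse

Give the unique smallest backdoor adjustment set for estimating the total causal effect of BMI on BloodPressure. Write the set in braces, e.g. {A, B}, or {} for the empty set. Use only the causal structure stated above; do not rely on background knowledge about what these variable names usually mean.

Variables eligible for adjustment (non-descendants of BMI, excluding BMI and BloodPressure): {AlcoholUse, SleepHours, Smoking}.
Backdoor paths from BMI to BloodPressure:
  P1: BMI <- Smoking -> BloodPressure
The empty set is not sufficient: P1 (BMI <- Smoking -> BloodPressure) has no collider blocking it and no conditioned non-collider, so it is open.
Try {Smoking}:
  P1: blocked at fork node Smoking ∈ conditioning set.
{Smoking} contains no descendant of BMI and blocks every backdoor path.
No other singleton works — e.g. {AlcoholUse} leaves P1 open — so {Smoking} is the unique smallest valid adjustment set.

{Smoking}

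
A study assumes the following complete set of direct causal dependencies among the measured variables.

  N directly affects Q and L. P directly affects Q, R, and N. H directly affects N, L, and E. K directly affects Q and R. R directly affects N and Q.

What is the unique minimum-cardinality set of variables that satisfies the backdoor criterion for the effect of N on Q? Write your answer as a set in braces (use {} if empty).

Variables eligible for adjustment (non-descendants of N, excluding N and Q): {E, H, K, P, R}.
Backdoor paths from N to Q:
  P1: N <- P -> R <- K -> Q
  P2: N <- P -> R -> Q
  P3: N <- P -> Q
  P4: N <- R <- K -> Q
  P5: N <- R <- P -> Q
  P6: N <- R -> Q
The empty set is not sufficient: P2 (N <- P -> R -> Q) has no collider blocking it and no conditioned non-collider, so it is open.
Try {P, R}:
  P1: blocked at fork node P ∈ conditioning set.
  P2: blocked at fork node P ∈ conditioning set.
  P3: blocked at fork node P ∈ conditioning set.
  P4: blocked at chain node R ∈ conditioning set.
  P5: blocked at chain node R ∈ conditioning set.
  P6: blocked at fork node R ∈ conditioning set.
{P, R} contains no descendant of N and blocks every backdoor path.
Every element of {P, R} is needed (dropping P leaves P1 open; dropping R leaves P4 open), so no proper subset is valid.
Among all size-2 subsets of the eligible variables, only {P, R} blocks every backdoor path, so it is the unique smallest valid adjustment set.

{P, R}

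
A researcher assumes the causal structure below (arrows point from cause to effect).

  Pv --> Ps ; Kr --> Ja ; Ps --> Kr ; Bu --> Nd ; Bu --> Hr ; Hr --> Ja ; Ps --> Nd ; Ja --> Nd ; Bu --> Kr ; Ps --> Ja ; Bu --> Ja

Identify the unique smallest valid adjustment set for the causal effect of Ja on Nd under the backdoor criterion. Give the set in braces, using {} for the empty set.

Variables eligible for adjustment (non-descendants of Ja, excluding Ja and Nd): {Bu, Hr, Kr, Ps, Pv}.
Backdoor paths from Ja to Nd:
  P1: Ja <- Bu -> Kr <- Ps -> Nd
  P2: Ja <- Bu -> Nd
  P3: Ja <- Hr <- Bu -> Kr <- Ps -> Nd
  P4: Ja <- Hr <- Bu -> Nd
  P5: Ja <- Ps -> Kr <- Bu -> Nd
  P6: Ja <- Ps -> Nd
  P7: Ja <- Kr <- Bu -> Nd
  P8: Ja <- Kr <- Ps -> Nd
The empty set is not sufficient: P2 (Ja <- Bu -> Nd) has no collider blocking it and no conditioned non-collider, so it is open.
Try {Bu, Ps}:
  P1: blocked at fork node Bu ∈ conditioning set.
  P2: blocked at fork node Bu ∈ conditioning set.
  P3: blocked at fork node Bu ∈ conditioning set.
  P4: blocked at fork node Bu ∈ conditioning set.
  P5: blocked at fork node Ps ∈ conditioning set.
  P6: blocked at fork node Ps ∈ conditioning set.
  P7: blocked at fork node Bu ∈ conditioning set.
  P8: blocked at fork node Ps ∈ conditioning set.
{Bu, Ps} contains no descendant of Ja and blocks every backdoor path.
Every element of {Bu, Ps} is needed (dropping Bu leaves P2 open; dropping Ps leaves P6 open), so no proper subset is valid.
Among all size-2 subsets of the eligible variables, only {Bu, Ps} blocks every backdoor path, so it is the unique smallest valid adjustment set.

{Bu, Ps}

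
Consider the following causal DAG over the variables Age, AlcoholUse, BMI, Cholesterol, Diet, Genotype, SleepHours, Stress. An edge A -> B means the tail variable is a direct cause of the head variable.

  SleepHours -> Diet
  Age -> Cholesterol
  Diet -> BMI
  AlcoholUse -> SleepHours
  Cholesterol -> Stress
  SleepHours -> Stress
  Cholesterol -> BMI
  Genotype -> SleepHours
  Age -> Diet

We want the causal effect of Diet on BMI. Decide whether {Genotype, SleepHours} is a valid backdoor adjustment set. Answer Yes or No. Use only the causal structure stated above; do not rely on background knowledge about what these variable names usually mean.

No

Backdoor paths from Diet to BMI (paths whose first edge points into Diet):
  P1: Diet <- Age -> Cholesterol -> BMI
  P2: Diet <- SleepHours -> Stress <- Cholesterol -> BMI
Condition 1 (no descendant of Diet in the set): holds — descendants of Diet are {BMI}; none are in {Genotype, SleepHours}.
Condition 2 (every backdoor path blocked by {Genotype, SleepHours}):
  P1: open — no interior node is in the conditioning set.
  P2: blocked at fork node SleepHours ∈ conditioning set.
{Genotype, SleepHours} does not satisfy the backdoor criterion.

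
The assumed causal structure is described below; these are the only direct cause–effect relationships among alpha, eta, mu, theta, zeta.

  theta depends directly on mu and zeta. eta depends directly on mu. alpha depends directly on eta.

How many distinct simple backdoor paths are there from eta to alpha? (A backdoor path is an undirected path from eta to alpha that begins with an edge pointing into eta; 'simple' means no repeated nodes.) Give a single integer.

A backdoor path from eta to alpha is any simple undirected path whose first edge points into eta (i.e. leaves eta via a parent).
Parents of eta: {mu}.
No simple path from any parent of eta reaches alpha without revisiting eta, so there are no backdoor paths.

0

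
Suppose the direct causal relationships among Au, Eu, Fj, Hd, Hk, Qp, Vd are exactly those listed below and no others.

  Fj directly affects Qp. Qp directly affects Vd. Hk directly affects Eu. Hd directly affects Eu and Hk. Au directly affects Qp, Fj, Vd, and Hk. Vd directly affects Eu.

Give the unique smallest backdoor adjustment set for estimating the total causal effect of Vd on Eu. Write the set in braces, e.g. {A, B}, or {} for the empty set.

{Au}

Variables eligible for adjustment (non-descendants of Vd, excluding Vd and Eu): {Au, Fj, Hd, Hk, Qp}.
Backdoor paths from Vd to Eu:
  P1: Vd <- Au -> Hk <- Hd -> Eu
  P2: Vd <- Au -> Hk -> Eu
  P3: Vd <- Qp <- Au -> Hk <- Hd -> Eu
  P4: Vd <- Qp <- Au -> Hk -> Eu
  P5: Vd <- Qp <- Fj <- Au -> Hk <- Hd -> Eu
  P6: Vd <- Qp <- Fj <- Au -> Hk -> Eu
The empty set is not sufficient: P2 (Vd <- Au -> Hk -> Eu) has no collider blocking it and no conditioned non-collider, so it is open.
Try {Au}:
  P1: blocked at fork node Au ∈ conditioning set.
  P2: blocked at fork node Au ∈ conditioning set.
  P3: blocked at fork node Au ∈ conditioning set.
  P4: blocked at fork node Au ∈ conditioning set.
  P5: blocked at fork node Au ∈ conditioning set.
  P6: blocked at fork node Au ∈ conditioning set.
{Au} contains no descendant of Vd and blocks every backdoor path.
No other singleton works — e.g. {Fj} leaves P2 open — so {Au} is the unique smallest valid adjustment set.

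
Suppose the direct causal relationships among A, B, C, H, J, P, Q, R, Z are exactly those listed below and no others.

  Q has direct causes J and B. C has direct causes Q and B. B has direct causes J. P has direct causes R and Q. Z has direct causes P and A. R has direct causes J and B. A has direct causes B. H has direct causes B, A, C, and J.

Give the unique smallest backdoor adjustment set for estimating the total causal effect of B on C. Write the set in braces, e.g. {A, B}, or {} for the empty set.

Variables eligible for adjustment (non-descendants of B, excluding B and C): {J}.
Backdoor paths from B to C:
  P1: B <- J -> Q -> P -> Z <- A -> H <- C
  P2: B <- J -> Q -> C
  P3: B <- J -> R -> P <- Q -> C
  P4: B <- J -> R -> P -> Z <- A -> H <- C
  P5: B <- J -> H <- C
  P6: B <- J -> H <- A -> Z <- P <- Q -> C
The empty set is not sufficient: P2 (B <- J -> Q -> C) has no collider blocking it and no conditioned non-collider, so it is open.
Try {J}:
  P1: blocked at fork node J ∈ conditioning set.
  P2: blocked at fork node J ∈ conditioning set.
  P3: blocked at fork node J ∈ conditioning set.
  P4: blocked at fork node J ∈ conditioning set.
  P5: blocked at fork node J ∈ conditioning set.
  P6: blocked at fork node J ∈ conditioning set.
{J} contains no descendant of B and blocks every backdoor path.
{J} is the unique smallest valid adjustment set.

{J}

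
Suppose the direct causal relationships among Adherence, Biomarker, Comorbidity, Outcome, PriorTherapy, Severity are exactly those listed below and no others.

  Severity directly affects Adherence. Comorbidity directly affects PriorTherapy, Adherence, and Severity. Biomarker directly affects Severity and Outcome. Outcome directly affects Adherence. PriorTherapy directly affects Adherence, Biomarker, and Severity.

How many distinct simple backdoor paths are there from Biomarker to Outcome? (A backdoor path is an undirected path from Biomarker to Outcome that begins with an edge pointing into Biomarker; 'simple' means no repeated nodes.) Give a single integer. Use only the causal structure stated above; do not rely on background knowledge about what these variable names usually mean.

5

A backdoor path from Biomarker to Outcome is any simple undirected path whose first edge points into Biomarker (i.e. leaves Biomarker via a parent).
Parents of Biomarker: {PriorTherapy}.
Enumerating:
  P1: Biomarker <- PriorTherapy <- Comorbidity -> Severity -> Adherence <- Outcome
  P2: Biomarker <- PriorTherapy <- Comorbidity -> Adherence <- Outcome
  P3: Biomarker <- PriorTherapy -> Severity <- Comorbidity -> Adherence <- Outcome
  P4: Biomarker <- PriorTherapy -> Severity -> Adherence <- Outcome
  P5: Biomarker <- PriorTherapy -> Adherence <- Outcome
That exhausts the simple backdoor paths. Count: 5.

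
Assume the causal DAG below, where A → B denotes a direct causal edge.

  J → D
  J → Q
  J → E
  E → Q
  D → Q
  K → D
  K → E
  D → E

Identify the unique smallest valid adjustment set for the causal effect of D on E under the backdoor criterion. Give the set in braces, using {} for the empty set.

{J, K}

Variables eligible for adjustment (non-descendants of D, excluding D and E): {J, K}.
Backdoor paths from D to E:
  P1: D <- J -> E
  P2: D <- J -> Q <- E
  P3: D <- K -> E
The empty set is not sufficient: P1 (D <- J -> E) has no collider blocking it and no conditioned non-collider, so it is open.
Try {J, K}:
  P1: blocked at fork node J ∈ conditioning set.
  P2: blocked at fork node J ∈ conditioning set.
  P3: blocked at fork node K ∈ conditioning set.
{J, K} contains no descendant of D and blocks every backdoor path.
Every element of {J, K} is needed (dropping J leaves P1 open; dropping K leaves P3 open), so no proper subset is valid.
Among all size-2 subsets of the eligible variables, only {J, K} blocks every backdoor path, so it is the unique smallest valid adjustment set.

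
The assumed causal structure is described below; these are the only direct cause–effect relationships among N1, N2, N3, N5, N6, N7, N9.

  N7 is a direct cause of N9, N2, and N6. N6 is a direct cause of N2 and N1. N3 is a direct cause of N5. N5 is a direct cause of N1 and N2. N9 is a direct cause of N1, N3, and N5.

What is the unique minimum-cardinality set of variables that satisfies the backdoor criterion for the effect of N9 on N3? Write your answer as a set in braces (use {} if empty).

Variables eligible for adjustment (non-descendants of N9, excluding N9 and N3): {N6, N7}.
Backdoor paths from N9 to N3:
  P1: N9 <- N7 -> N6 -> N2 <- N5 <- N3
  P2: N9 <- N7 -> N6 -> N1 <- N5 <- N3
  P3: N9 <- N7 -> N2 <- N5 <- N3
  P4: N9 <- N7 -> N2 <- N6 -> N1 <- N5 <- N3
Each backdoor path contains an unconditioned collider, so every path is already blocked with the empty conditioning set:
  P1: blocked at collider N2 (neither it nor any descendant is in the conditioning set).
  P2: blocked at collider N1 (neither it nor any descendant is in the conditioning set).
  P3: blocked at collider N2 (neither it nor any descendant is in the conditioning set).
  P4: blocked at collider N2 (neither it nor any descendant is in the conditioning set).
The empty set is therefore the unique smallest valid set.

{}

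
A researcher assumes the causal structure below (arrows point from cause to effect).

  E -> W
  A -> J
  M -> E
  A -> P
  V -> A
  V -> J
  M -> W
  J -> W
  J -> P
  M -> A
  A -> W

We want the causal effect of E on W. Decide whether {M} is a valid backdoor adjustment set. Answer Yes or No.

Backdoor paths from E to W (paths whose first edge points into E):
  P1: E <- M -> A <- V -> J -> W
  P2: E <- M -> A -> J -> W
  P3: E <- M -> A -> W
  P4: E <- M -> A -> P <- J -> W
  P5: E <- M -> W
Condition 1 (no descendant of E in the set): holds — descendants of E are {W}; none are in {M}.
Condition 2 (every backdoor path blocked by {M}):
  P1: blocked at fork node M ∈ conditioning set.
  P2: blocked at fork node M ∈ conditioning set.
  P3: blocked at fork node M ∈ conditioning set.
  P4: blocked at fork node M ∈ conditioning set.
  P5: blocked at fork node M ∈ conditioning set.
{M} satisfies the backdoor criterion.

Yes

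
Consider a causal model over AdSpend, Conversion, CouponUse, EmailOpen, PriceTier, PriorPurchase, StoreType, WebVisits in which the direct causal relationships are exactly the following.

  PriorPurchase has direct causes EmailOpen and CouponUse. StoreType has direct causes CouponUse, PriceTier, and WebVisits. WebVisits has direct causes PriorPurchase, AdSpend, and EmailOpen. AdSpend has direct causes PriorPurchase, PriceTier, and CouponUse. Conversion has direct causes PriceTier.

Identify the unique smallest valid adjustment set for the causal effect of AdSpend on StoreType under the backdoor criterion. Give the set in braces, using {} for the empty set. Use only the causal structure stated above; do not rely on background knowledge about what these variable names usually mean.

Variables eligible for adjustment (non-descendants of AdSpend, excluding AdSpend and StoreType): {Conversion, CouponUse, EmailOpen, PriceTier, PriorPurchase}.
Backdoor paths from AdSpend to StoreType:
  P1: AdSpend <- CouponUse -> PriorPurchase <- EmailOpen -> WebVisits -> StoreType
  P2: AdSpend <- CouponUse -> PriorPurchase -> WebVisits -> StoreType
  P3: AdSpend <- CouponUse -> StoreType
  P4: AdSpend <- PriceTier -> StoreType
  P5: AdSpend <- PriorPurchase <- CouponUse -> StoreType
  P6: AdSpend <- PriorPurchase <- EmailOpen -> WebVisits -> StoreType
  P7: AdSpend <- PriorPurchase -> WebVisits -> StoreType
The empty set is not sufficient: P2 (AdSpend <- CouponUse -> PriorPurchase -> WebVisits -> StoreType) has no collider blocking it and no conditioned non-collider, so it is open.
Try {CouponUse, PriceTier, PriorPurchase}:
  P1: blocked at fork node CouponUse ∈ conditioning set.
  P2: blocked at fork node CouponUse ∈ conditioning set.
  P3: blocked at fork node CouponUse ∈ conditioning set.
  P4: blocked at fork node PriceTier ∈ conditioning set.
  P5: blocked at chain node PriorPurchase ∈ conditioning set.
  P6: blocked at chain node PriorPurchase ∈ conditioning set.
  P7: blocked at fork node PriorPurchase ∈ conditioning set.
{CouponUse, PriceTier, PriorPurchase} contains no descendant of AdSpend and blocks every backdoor path.
Every element of {CouponUse, PriceTier, PriorPurchase} is needed (dropping CouponUse leaves P1 open; dropping PriceTier leaves P4 open; dropping PriorPurchase leaves P6 open), so no proper subset is valid.
Among all size-3 subsets of the eligible variables, only {CouponUse, PriceTier, PriorPurchase} blocks every backdoor path, so it is the unique smallest valid adjustment set.

{CouponUse, PriceTier, PriorPurchase}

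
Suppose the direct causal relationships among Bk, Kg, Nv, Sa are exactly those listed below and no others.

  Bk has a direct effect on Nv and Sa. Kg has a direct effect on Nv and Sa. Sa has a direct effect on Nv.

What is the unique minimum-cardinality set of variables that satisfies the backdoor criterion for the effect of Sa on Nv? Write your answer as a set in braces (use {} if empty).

Variables eligible for adjustment (non-descendants of Sa, excluding Sa and Nv): {Bk, Kg}.
Backdoor paths from Sa to Nv:
  P1: Sa <- Bk -> Nv
  P2: Sa <- Kg -> Nv
The empty set is not sufficient: P1 (Sa <- Bk -> Nv) has no collider blocking it and no conditioned non-collider, so it is open.
Try {Bk, Kg}:
  P1: blocked at fork node Bk ∈ conditioning set.
  P2: blocked at fork node Kg ∈ conditioning set.
{Bk, Kg} contains no descendant of Sa and blocks every backdoor path.
Every element of {Bk, Kg} is needed (dropping Bk leaves P1 open; dropping Kg leaves P2 open), so no proper subset is valid.
Among all size-2 subsets of the eligible variables, only {Bk, Kg} blocks every backdoor path, so it is the unique smallest valid adjustment set.

{Bk, Kg}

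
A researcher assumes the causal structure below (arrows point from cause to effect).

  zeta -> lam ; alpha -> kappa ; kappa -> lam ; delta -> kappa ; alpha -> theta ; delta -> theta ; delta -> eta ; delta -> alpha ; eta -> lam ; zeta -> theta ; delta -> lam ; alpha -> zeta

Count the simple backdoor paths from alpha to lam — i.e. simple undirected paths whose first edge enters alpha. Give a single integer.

A backdoor path from alpha to lam is any simple undirected path whose first edge points into alpha (i.e. leaves alpha via a parent).
Parents of alpha: {delta}.
Enumerating:
  P1: alpha <- delta -> kappa -> lam
  P2: alpha <- delta -> theta <- zeta -> lam
  P3: alpha <- delta -> eta -> lam
  P4: alpha <- delta -> lam
That exhausts the simple backdoor paths. Count: 4.

4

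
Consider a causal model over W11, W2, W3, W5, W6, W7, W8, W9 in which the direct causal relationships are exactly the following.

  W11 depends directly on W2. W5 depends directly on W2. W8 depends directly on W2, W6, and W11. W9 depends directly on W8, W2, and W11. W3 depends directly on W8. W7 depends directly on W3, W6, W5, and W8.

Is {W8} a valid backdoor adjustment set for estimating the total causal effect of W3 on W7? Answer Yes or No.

Yes

Backdoor paths from W3 to W7 (paths whose first edge points into W3):
  P1: W3 <- W8 <- W6 -> W7
  P2: W3 <- W8 <- W2 -> W5 -> W7
  P3: W3 <- W8 <- W11 <- W2 -> W5 -> W7
  P4: W3 <- W8 <- W11 -> W9 <- W2 -> W5 -> W7
  P5: W3 <- W8 -> W9 <- W2 -> W5 -> W7
  P6: W3 <- W8 -> W9 <- W11 <- W2 -> W5 -> W7
  P7: W3 <- W8 -> W7
Condition 1 (no descendant of W3 in the set): holds — descendants of W3 are {W7}; none are in {W8}.
Condition 2 (every backdoor path blocked by {W8}):
  P1: blocked at chain node W8 ∈ conditioning set.
  P2: blocked at chain node W8 ∈ conditioning set.
  P3: blocked at chain node W8 ∈ conditioning set.
  P4: blocked at chain node W8 ∈ conditioning set.
  P5: blocked at fork node W8 ∈ conditioning set.
  P6: blocked at fork node W8 ∈ conditioning set.
  P7: blocked at fork node W8 ∈ conditioning set.
{W8} satisfies the backdoor criterion.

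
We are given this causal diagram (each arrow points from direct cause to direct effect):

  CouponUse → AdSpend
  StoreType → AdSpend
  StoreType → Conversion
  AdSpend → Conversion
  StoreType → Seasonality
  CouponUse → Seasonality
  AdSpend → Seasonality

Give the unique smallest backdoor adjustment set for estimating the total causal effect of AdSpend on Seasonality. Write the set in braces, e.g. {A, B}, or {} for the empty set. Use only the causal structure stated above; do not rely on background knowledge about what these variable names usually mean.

{CouponUse, StoreType}

Variables eligible for adjustment (non-descendants of AdSpend, excluding AdSpend and Seasonality): {CouponUse, StoreType}.
Backdoor paths from AdSpend to Seasonality:
  P1: AdSpend <- CouponUse -> Seasonality
  P2: AdSpend <- StoreType -> Seasonality
The empty set is not sufficient: P1 (AdSpend <- CouponUse -> Seasonality) has no collider blocking it and no conditioned non-collider, so it is open.
Try {CouponUse, StoreType}:
  P1: blocked at fork node CouponUse ∈ conditioning set.
  P2: blocked at fork node StoreType ∈ conditioning set.
{CouponUse, StoreType} contains no descendant of AdSpend and blocks every backdoor path.
Every element of {CouponUse, StoreType} is needed (dropping CouponUse leaves P1 open; dropping StoreType leaves P2 open), so no proper subset is valid.
Among all size-2 subsets of the eligible variables, only {CouponUse, StoreType} blocks every backdoor path, so it is the unique smallest valid adjustment set.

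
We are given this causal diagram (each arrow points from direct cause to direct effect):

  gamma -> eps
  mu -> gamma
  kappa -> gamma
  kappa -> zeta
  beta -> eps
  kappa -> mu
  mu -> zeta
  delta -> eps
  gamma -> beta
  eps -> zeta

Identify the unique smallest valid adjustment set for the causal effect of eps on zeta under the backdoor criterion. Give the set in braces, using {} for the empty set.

Variables eligible for adjustment (non-descendants of eps, excluding eps and zeta): {beta, delta, gamma, kappa, mu}.
Backdoor paths from eps to zeta:
  P1: eps <- gamma <- kappa -> mu -> zeta
  P2: eps <- gamma <- kappa -> zeta
  P3: eps <- gamma <- mu <- kappa -> zeta
  P4: eps <- gamma <- mu -> zeta
  P5: eps <- beta <- gamma <- kappa -> mu -> zeta
  P6: eps <- beta <- gamma <- kappa -> zeta
  P7: eps <- beta <- gamma <- mu <- kappa -> zeta
  P8: eps <- beta <- gamma <- mu -> zeta
The empty set is not sufficient: P1 (eps <- gamma <- kappa -> mu -> zeta) has no collider blocking it and no conditioned non-collider, so it is open.
Try {gamma}:
  P1: blocked at chain node gamma ∈ conditioning set.
  P2: blocked at chain node gamma ∈ conditioning set.
  P3: blocked at chain node gamma ∈ conditioning set.
  P4: blocked at chain node gamma ∈ conditioning set.
  P5: blocked at chain node gamma ∈ conditioning set.
  P6: blocked at chain node gamma ∈ conditioning set.
  P7: blocked at chain node gamma ∈ conditioning set.
  P8: blocked at chain node gamma ∈ conditioning set.
{gamma} contains no descendant of eps and blocks every backdoor path.
No other singleton works — e.g. {delta} leaves P1 open — so {gamma} is the unique smallest valid adjustment set.

{gamma}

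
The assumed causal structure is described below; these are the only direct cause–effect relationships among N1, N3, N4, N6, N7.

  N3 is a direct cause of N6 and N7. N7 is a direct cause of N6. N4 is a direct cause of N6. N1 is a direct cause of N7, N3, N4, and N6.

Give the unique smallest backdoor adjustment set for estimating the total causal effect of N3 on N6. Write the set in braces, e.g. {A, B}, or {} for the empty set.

{N1}

Variables eligible for adjustment (non-descendants of N3, excluding N3 and N6): {N1, N4}.
Backdoor paths from N3 to N6:
  P1: N3 <- N1 -> N4 -> N6
  P2: N3 <- N1 -> N7 -> N6
  P3: N3 <- N1 -> N6
The empty set is not sufficient: P1 (N3 <- N1 -> N4 -> N6) has no collider blocking it and no conditioned non-collider, so it is open.
Try {N1}:
  P1: blocked at fork node N1 ∈ conditioning set.
  P2: blocked at fork node N1 ∈ conditioning set.
  P3: blocked at fork node N1 ∈ conditioning set.
{N1} contains no descendant of N3 and blocks every backdoor path.
No other singleton works — e.g. {N4} leaves P2 open — so {N1} is the unique smallest valid adjustment set.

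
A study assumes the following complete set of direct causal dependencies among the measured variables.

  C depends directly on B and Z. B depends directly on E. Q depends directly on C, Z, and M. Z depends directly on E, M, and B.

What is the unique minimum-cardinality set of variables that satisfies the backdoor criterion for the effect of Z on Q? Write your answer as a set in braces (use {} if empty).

Variables eligible for adjustment (non-descendants of Z, excluding Z and Q): {B, E, M}.
Backdoor paths from Z to Q:
  P1: Z <- E -> B -> C -> Q
  P2: Z <- M -> Q
  P3: Z <- B -> C -> Q
The empty set is not sufficient: P1 (Z <- E -> B -> C -> Q) has no collider blocking it and no conditioned non-collider, so it is open.
Try {B, M}:
  P1: blocked at chain node B ∈ conditioning set.
  P2: blocked at fork node M ∈ conditioning set.
  P3: blocked at fork node B ∈ conditioning set.
{B, M} contains no descendant of Z and blocks every backdoor path.
Every element of {B, M} is needed (dropping B leaves P1 open; dropping M leaves P2 open), so no proper subset is valid.
Among all size-2 subsets of the eligible variables, only {B, M} blocks every backdoor path, so it is the unique smallest valid adjustment set.

{B, M}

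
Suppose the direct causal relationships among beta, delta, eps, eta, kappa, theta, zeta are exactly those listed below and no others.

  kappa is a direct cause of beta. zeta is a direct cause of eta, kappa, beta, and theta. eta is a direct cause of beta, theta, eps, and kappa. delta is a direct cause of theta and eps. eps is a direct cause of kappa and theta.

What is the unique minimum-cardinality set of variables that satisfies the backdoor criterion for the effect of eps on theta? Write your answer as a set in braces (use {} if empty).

Variables eligible for adjustment (non-descendants of eps, excluding eps and theta): {delta, eta, zeta}.
Backdoor paths from eps to theta:
  P1: eps <- eta <- zeta -> theta
  P2: eps <- eta -> kappa <- zeta -> theta
  P3: eps <- eta -> kappa -> beta <- zeta -> theta
  P4: eps <- eta -> theta
  P5: eps <- eta -> beta <- zeta -> theta
  P6: eps <- eta -> beta <- kappa <- zeta -> theta
  P7: eps <- delta -> theta
The empty set is not sufficient: P1 (eps <- eta <- zeta -> theta) has no collider blocking it and no conditioned non-collider, so it is open.
Try {delta, eta}:
  P1: blocked at chain node eta ∈ conditioning set.
  P2: blocked at fork node eta ∈ conditioning set.
  P3: blocked at fork node eta ∈ conditioning set.
  P4: blocked at fork node eta ∈ conditioning set.
  P5: blocked at fork node eta ∈ conditioning set.
  P6: blocked at fork node eta ∈ conditioning set.
  P7: blocked at fork node delta ∈ conditioning set.
{delta, eta} contains no descendant of eps and blocks every backdoor path.
Every element of {delta, eta} is needed (dropping delta leaves P7 open; dropping eta leaves P1 open), so no proper subset is valid.
Among all size-2 subsets of the eligible variables, only {delta, eta} blocks every backdoor path, so it is the unique smallest valid adjustment set.

{delta, eta}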